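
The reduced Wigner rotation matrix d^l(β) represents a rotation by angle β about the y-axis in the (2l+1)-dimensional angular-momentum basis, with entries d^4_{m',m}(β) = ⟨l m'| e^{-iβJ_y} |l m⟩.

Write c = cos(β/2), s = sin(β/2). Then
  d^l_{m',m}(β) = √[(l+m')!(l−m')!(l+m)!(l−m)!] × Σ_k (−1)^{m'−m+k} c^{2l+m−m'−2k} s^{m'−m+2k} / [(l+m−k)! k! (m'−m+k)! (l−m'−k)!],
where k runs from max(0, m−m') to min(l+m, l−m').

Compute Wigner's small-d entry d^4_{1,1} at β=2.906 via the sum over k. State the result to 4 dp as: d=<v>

d=-0.1269

d^4_{1,1}(β=2.906) via Wigner's sum:
With c≡cos(β/2)=0.117524 and s≡sin(β/2)=0.993070, N=[120·6·120·6]^{1/2}=720.000000
The bounds max(0,m−m')=0 and min(l+m,l−m')=3 give 4 terms
  k=0: (−1)^0·720.0000/(720)·0.1175^8·0.9931^0 = +0.000000
  k=1: (−1)^1·720.0000/(48)·0.1175^6·0.9931^2 = -0.000039
  k=2: (−1)^2·720.0000/(24)·0.1175^4·0.9931^4 = +0.005566
  k=3: (−1)^3·720.0000/(72)·0.1175^2·0.9931^6 = -0.132475
d^4_{1,1}(2.906) = +0.000000 -0.000039 +0.005566 -0.132475 = -0.126948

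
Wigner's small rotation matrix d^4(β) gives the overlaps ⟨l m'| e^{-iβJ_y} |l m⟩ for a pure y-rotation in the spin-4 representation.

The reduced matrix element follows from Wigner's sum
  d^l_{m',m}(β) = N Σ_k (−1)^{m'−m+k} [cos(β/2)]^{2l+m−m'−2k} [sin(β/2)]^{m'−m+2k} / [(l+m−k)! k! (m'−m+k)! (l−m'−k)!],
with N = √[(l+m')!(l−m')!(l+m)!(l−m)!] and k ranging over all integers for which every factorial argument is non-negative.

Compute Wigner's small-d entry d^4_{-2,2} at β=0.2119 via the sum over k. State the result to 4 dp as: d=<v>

d^4_{-2,2}(β=0.2119) via Wigner's sum:
c=cos(0.2119/2)=0.994393, s=sin(0.2119/2)=0.105752; N=√[2·720·720·2]=1440.000000
The bounds max(0,m−m')=4 and min(l+m,l−m')=6 give 3 terms
  k=4: (−1)^0·1440.0000/(96)·0.9944^4·0.1058^4 = +0.001834
  k=5: (−1)^1·1440.0000/(120)·0.9944^2·0.1058^6 = -0.000017
  k=6: (−1)^2·1440.0000/(1440)·0.9944^0·0.1058^8 = +0.000000
d^4_{-2,2}(0.2119) = +0.001834 -0.000017 +0.000000 = +0.001818

d=0.0018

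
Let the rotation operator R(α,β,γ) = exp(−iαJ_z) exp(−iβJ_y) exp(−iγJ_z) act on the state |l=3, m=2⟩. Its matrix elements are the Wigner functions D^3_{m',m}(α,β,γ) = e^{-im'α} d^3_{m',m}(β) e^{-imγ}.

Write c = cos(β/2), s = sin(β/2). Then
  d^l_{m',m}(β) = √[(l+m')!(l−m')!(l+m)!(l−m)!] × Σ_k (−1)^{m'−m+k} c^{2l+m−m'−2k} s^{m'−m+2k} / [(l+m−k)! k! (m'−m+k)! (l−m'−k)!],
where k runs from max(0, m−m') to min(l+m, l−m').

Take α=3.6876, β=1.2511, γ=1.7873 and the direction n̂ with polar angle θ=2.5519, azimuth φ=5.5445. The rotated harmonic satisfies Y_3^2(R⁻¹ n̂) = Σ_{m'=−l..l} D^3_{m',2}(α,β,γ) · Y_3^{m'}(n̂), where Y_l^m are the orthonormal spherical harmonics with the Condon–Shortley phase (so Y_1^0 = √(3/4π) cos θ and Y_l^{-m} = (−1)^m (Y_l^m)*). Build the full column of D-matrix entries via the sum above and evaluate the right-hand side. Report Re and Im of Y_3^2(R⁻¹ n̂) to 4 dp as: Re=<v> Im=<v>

Need the full column D^3_{m',2} for m'=−3..3 at α=3.6876, β=1.2511, γ=1.7873.
cos(β/2)=0.810641, sin(β/2)=0.585543
d^3_{-3,2}: single k=5 term ⇒ +0.136678;  D = +0.048887+0.127636i
d^3_{-2,2}: k∈[4..5] ⇒ +0.386245 -0.040305 = +0.345941;  D = -0.273501-0.211831i
d^3_{-1,2}: k∈[3..4] ⇒ +0.676383 -0.176451 = +0.499933;  D = +0.496744+0.056372i
d^3_{0,2}: k∈[2..3] ⇒ +0.810948 -0.423110 = +0.387838;  D = -0.352044+0.162738i
d^3_{1,2}: k∈[1..2] ⇒ +0.648190 -0.676383 = -0.028193;  D = -0.015727+0.023399i
d^3_{2,2}: k∈[0..1] ⇒ +0.283774 -0.740291 = -0.456518;  D = +0.020889-0.456039i
d^3_{3,2}: single k=0 term ⇒ -0.502086;  D = +0.240815+0.440566i
Y_3^{m'}(θ=2.5519,φ=5.5445) and Σ D·Y over m':
  (+0.0489+0.1276i)·(-0.0432+0.0573i)  (-0.2735-0.2118i)·(-0.0245-0.2615i)  (+0.4967+0.0564i)·(+0.3260+0.2969i)  (-0.3520+0.1627i)·(-0.1407+0.0000i)  (-0.0157+0.0234i)·(-0.3260+0.2969i)  (+0.0209-0.4560i)·(-0.0245+0.2615i)  (+0.2408+0.4406i)·(+0.0432+0.0573i)
Y_3^2(R⁻¹ n̂) = +0.238713+0.254145i

Re=0.2387 Im=0.2541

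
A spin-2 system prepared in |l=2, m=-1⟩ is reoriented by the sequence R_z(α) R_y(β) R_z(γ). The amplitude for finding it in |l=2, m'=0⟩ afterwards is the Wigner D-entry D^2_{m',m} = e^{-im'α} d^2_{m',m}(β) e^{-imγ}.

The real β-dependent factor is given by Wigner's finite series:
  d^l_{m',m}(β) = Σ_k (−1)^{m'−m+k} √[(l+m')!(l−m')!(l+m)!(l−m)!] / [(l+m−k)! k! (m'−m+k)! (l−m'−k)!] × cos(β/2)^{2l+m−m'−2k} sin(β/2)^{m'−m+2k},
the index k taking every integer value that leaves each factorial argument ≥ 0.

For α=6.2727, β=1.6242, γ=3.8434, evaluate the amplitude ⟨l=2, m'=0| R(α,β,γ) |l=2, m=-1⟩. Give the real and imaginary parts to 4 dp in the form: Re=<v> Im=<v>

Re=-0.0499 Im=-0.0421

Split into d^2_{0,-1}(β=1.6242) × two z-phases.
c=cos(1.6242/2)=0.687976, s=sin(1.6242/2)=0.725734; N=√[2·2·1·6]=4.898979
k: max(0,(-1)−(0))=0 … min(2+(-1),2−(0))=1
  k=0: (−1)^1·4.8990/(2)·0.6880^3·0.7257^1 = -0.578859
  k=1: (−1)^2·4.8990/(2)·0.6880^1·0.7257^3 = +0.644140
d^2_{0,-1}(1.6242) = -0.578859 +0.644140 = +0.065282
Phases: e^{-i·(0)·6.2727}=+1.000000+0.000000i, e^{-i·(-1)·3.8434}=-0.763677-0.645599i ⇒ D=-0.049854-0.042146i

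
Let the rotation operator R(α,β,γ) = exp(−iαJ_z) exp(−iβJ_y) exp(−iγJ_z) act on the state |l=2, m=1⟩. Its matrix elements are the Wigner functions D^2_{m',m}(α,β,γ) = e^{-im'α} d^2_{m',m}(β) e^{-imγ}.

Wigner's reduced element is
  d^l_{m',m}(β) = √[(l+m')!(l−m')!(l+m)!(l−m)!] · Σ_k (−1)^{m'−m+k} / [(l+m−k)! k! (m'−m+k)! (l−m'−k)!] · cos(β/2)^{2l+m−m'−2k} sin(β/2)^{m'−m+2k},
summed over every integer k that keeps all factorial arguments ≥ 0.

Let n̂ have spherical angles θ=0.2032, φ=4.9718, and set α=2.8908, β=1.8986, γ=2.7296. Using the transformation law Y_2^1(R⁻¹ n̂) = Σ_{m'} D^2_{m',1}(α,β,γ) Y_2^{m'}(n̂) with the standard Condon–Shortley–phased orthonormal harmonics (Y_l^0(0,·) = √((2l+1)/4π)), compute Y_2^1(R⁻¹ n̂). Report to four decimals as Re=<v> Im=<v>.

Need the full column D^2_{m',1} for m'=−2..2 at α=2.8908, β=1.8986, γ=2.7296.
cos(β/2)=0.582252, sin(β/2)=0.813008
d^2_{-2,1}: single k=3 term ⇒ +0.625786;  D = -0.623276+0.055991i
d^2_{-1,1}: k∈[2..3] ⇒ +0.672254 -0.436897 = +0.235357;  D = +0.232305+0.037775i
d^2_{0,1}: k∈[1..2] ⇒ +0.393101 -0.766428 = -0.373327;  D = +0.342089+0.149494i
d^2_{1,1}: k∈[0..1] ⇒ +0.114933 -0.672254 = -0.557321;  D = -0.439326-0.342928i
d^2_{2,1}: single k=0 term ⇒ -0.320966;  D = +0.196083+0.254107i
Y_2^{m'}(θ=0.2032,φ=4.9718) and Σ D·Y over m':
  (-0.6233+0.0560i)·(-0.0137+0.0078i)  (+0.2323+0.0378i)·(+0.0392+0.1476i)  (+0.3421+0.1495i)·(+0.5923+0.0000i)  (-0.4393-0.3429i)·(-0.0392+0.1476i)  (+0.1961+0.2541i)·(-0.0137-0.0078i)
Y_2^1(R⁻¹ n̂) = +0.281327+0.062268i

Re=0.2813 Im=0.0623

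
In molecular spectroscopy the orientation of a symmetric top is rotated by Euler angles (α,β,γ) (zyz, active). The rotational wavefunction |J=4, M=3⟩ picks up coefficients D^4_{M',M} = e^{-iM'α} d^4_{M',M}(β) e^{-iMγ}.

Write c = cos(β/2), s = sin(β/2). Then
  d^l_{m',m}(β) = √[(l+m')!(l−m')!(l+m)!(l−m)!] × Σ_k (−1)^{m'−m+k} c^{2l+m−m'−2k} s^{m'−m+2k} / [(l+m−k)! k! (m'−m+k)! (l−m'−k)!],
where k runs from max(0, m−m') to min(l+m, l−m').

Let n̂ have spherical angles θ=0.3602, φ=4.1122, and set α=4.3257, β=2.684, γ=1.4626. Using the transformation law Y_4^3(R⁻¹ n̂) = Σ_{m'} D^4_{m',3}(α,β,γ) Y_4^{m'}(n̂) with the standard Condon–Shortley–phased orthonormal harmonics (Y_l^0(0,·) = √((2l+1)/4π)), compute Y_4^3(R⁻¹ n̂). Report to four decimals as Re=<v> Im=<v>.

Re=0.1952 Im=-0.2657

Need the full column D^4_{m',3} for m'=−4..4 at α=4.3257, β=2.684, γ=1.4626.
cos(β/2)=0.226805, sin(β/2)=0.973940
d^4_{-4,3}: single k=7 term ⇒ +0.533242;  D = +0.501163+0.182161i
d^4_{-3,3}: k∈[6..7] ⇒ +0.307325 -0.809577 = -0.502251;  D = +0.336922-0.372478i
d^4_{-2,3}: k∈[5..6] ⇒ +0.114764 -0.705412 = -0.590648;  D = +0.256267+0.532158i
d^4_{-1,3}: k∈[4..5] ⇒ +0.031496 -0.348474 = -0.316978;  D = -0.316367+0.019672i
d^4_{0,3}: k∈[3..4] ⇒ +0.006560 -0.120972 = -0.114412;  D = +0.036488-0.108437i
d^4_{1,3}: k∈[2..3] ⇒ +0.001025 -0.031496 = -0.030472;  D = +0.023083+0.019892i
d^4_{2,3}: k∈[1..2] ⇒ +0.000113 -0.006224 = -0.006111;  D = -0.005441+0.002783i
d^4_{3,3}: k∈[0..1] ⇒ +0.000007 -0.000904 = -0.000897;  D = -0.000077-0.000893i
d^4_{4,3}: single k=0 term ⇒ -0.000085;  D = +0.000081+0.000025i
Y_4^{m'}(θ=0.3602,φ=4.1122) and Σ D·Y over m':
  (+0.5012+0.1822i)·(-0.0050+0.0046i)  (+0.3369-0.3725i)·(+0.0499+0.0117i)  (+0.2563+0.5322i)·(-0.0772-0.1987i)  (-0.3164+0.0197i)·(-0.2759+0.4031i)  (+0.0365-0.1084i)·(+0.3778+0.0000i)  (+0.0231+0.0199i)·(+0.2759+0.4031i)  (-0.0054+0.0028i)·(-0.0772+0.1987i)  (-0.0001-0.0009i)·(-0.0499+0.0117i)  (+0.0001+0.0000i)·(-0.0050-0.0046i)
Y_4^3(R⁻¹ n̂) = +0.195165-0.265660i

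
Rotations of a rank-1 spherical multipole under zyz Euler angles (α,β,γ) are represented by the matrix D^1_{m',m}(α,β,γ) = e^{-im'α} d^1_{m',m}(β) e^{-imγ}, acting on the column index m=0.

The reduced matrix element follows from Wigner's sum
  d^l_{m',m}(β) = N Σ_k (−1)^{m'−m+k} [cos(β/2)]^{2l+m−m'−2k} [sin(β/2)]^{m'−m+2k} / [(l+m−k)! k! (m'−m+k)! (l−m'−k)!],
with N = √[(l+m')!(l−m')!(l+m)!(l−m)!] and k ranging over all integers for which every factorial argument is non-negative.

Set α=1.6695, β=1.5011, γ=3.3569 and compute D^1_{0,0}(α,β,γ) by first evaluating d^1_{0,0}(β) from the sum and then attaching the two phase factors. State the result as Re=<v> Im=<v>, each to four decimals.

First d^1_{0,0}(β=1.5011), then the phase factors e^{-i(0)α} and e^{-i(0)γ}:
Half-angle: c=0.731314, s=0.682041. N=√(1·1·1·1)=1.000000
The bounds max(0,m−m')=0 and min(l+m,l−m')=1 give 2 terms
  k=0: (−1)^0·1.0000/(1)·0.7313^2·0.6820^0 = +0.534820
  k=1: (−1)^1·1.0000/(1)·0.7313^0·0.6820^2 = -0.465180
d^1_{0,0}(1.5011) = +0.534820 -0.465180 = +0.069640
D = (+1.000000+0.000000i)·(+0.069640)·(+1.000000+0.000000i) = +0.069640+0.000000i

Re=0.0696 Im=0.0000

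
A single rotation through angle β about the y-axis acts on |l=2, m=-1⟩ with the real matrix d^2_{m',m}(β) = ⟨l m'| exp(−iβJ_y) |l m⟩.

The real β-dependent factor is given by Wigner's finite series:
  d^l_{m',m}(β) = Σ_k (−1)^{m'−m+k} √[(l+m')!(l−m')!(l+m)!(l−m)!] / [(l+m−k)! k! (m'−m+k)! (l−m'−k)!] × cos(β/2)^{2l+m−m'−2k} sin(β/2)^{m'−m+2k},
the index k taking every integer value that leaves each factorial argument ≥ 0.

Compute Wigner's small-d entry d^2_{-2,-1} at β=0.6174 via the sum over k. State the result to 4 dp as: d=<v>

d^2_{-2,-1}(β=0.6174) via Wigner's sum:
Half-angle: c=0.952729, s=0.303820. N=√(1·24·1·6)=12.000000
The bounds max(0,m−m')=1 and min(l+m,l−m')=1 give 1 term
  k=1: (−1)^0·12.0000/(6)·0.9527^3·0.3038^1 = +0.525479
d^2_{-2,-1}(0.6174) = +0.525479

d=0.5255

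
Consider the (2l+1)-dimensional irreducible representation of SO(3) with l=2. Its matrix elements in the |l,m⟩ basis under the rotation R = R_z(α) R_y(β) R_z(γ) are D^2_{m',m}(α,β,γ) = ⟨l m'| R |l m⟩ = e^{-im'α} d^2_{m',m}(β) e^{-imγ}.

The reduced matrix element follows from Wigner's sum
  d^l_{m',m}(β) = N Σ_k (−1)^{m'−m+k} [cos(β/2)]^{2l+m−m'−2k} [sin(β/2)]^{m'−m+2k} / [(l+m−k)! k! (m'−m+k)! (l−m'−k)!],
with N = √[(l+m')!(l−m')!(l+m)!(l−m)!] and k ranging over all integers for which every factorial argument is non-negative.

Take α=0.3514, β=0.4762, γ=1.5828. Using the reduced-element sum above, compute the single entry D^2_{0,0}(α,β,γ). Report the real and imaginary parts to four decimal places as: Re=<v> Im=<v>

D^2_{0,0}(0.3514,0.4762,1.5828) = e^{-i·0·0.3514}·d^2_{0,0}(0.4762)·e^{-i·0·1.5828}. Compute d first:
Half-angle: c=0.971788, s=0.235857. N=√(2·2·2·2)=4.000000
Admissible k: 0..2 (factorial args all ≥0)
  k=0: (−1)^0·4.0000/(4)·0.9718^4·0.2359^0 = +0.891838
  k=1: (−1)^1·4.0000/(1)·0.9718^2·0.2359^2 = -0.210135
  k=2: (−1)^2·4.0000/(4)·0.9718^0·0.2359^4 = +0.003095
d^2_{0,0}(0.4762) = +0.891838 -0.210135 +0.003095 = +0.684797
Phases: e^{-i·(0)·0.3514}=+1.000000+0.000000i, e^{-i·(0)·1.5828}=+1.000000+0.000000i ⇒ D=+0.684797+0.000000i

Re=0.6848 Im=0.0000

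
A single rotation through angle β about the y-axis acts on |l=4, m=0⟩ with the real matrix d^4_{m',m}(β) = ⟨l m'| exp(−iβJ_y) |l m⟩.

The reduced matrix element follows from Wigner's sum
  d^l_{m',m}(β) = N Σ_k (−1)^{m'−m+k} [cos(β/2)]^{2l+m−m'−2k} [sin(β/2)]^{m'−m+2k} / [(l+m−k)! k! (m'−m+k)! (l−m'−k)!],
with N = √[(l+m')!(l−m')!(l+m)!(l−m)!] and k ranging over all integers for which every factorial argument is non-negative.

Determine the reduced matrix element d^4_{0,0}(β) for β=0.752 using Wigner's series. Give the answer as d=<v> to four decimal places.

d^4_{0,0}(β=0.752) via Wigner's sum:
c=cos(0.752/2)=0.930141, s=sin(0.752/2)=0.367203; N=√[24·24·24·24]=576.000000
k∈{0,1,2,3,4} keeps every argument non-negative
  k=0: (−1)^0·576.0000/(576)·0.9301^8·0.3672^0 = +0.560260
  k=1: (−1)^1·576.0000/(36)·0.9301^6·0.3672^2 = -1.397090
  k=2: (−1)^2·576.0000/(16)·0.9301^4·0.3672^4 = +0.489916
  k=3: (−1)^3·576.0000/(36)·0.9301^2·0.3672^6 = -0.033935
  k=4: (−1)^4·576.0000/(576)·0.9301^0·0.3672^8 = +0.000331
d^4_{0,0}(0.752) = +0.560260 -1.397090 +0.489916 -0.033935 +0.000331 = -0.380519

d=-0.3805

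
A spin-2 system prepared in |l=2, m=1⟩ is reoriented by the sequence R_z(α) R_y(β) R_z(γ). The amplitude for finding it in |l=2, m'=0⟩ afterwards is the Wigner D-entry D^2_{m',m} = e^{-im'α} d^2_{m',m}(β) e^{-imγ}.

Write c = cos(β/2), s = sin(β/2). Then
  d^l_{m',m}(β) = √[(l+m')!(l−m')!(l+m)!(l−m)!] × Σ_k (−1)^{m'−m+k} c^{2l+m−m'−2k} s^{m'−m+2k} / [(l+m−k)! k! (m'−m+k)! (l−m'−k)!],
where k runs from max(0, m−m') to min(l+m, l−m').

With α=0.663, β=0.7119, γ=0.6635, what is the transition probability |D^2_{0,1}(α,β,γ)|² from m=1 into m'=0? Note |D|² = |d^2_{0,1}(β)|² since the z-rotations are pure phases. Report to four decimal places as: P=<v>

D^2_{0,1}(0.663,0.7119,0.6635) = e^{-i·0·0.663}·d^2_{0,1}(0.7119)·e^{-i·1·0.6635}. Compute d first:
c=cos(0.7119/2)=0.937316, s=sin(0.7119/2)=0.348481; N=√[2·2·6·1]=4.898979
Admissible k: 1..2 (factorial args all ≥0)
  k=1: (−1)^0·4.8990/(2)·0.9373^3·0.3485^1 = +0.702931
  k=2: (−1)^1·4.8990/(2)·0.9373^1·0.3485^3 = -0.097163
d^2_{0,1}(0.7119) = +0.702931 -0.097163 = +0.605768
|D^2_{0,1}|² = |d^2_{0,1}(β)|² = (+0.605768)² = 0.366955 (the z-rotation phases have unit modulus)

P=0.3670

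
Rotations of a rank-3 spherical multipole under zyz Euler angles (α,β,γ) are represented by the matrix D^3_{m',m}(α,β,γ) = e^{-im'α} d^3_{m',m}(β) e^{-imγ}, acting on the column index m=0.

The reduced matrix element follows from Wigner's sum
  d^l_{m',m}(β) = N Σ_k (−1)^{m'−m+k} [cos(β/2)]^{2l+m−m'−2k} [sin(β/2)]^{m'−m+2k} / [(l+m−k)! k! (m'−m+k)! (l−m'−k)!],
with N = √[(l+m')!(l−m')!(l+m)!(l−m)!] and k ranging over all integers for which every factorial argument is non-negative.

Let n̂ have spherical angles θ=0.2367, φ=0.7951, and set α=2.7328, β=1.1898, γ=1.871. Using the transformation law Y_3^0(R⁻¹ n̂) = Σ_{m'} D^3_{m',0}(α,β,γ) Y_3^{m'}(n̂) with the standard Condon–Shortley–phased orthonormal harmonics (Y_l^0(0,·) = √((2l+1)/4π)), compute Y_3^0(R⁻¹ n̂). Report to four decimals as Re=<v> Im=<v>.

Re=-0.2748 Im=0.0000

Need the full column D^3_{m',0} for m'=−3..3 at α=2.7328, β=1.1898, γ=1.871.
cos(β/2)=0.828205, sin(β/2)=0.560426
d^3_{-3,0}: single k=3 term ⇒ +0.447180;  D = -0.150990+0.420918i
d^3_{-2,0}: k∈[2..3] ⇒ +0.809371 -0.370603 = +0.438768;  D = +0.300111-0.320080i
d^3_{-1,0}: k∈[1..3] ⇒ +0.756479 -1.039153 +0.158606 = -0.124068;  D = +0.113845-0.049317i
d^3_{0,0}: k∈[0..3] ⇒ +0.322720 -1.329932 +0.608963 -0.030982 = -0.429231;  D = -0.429231+0.000000i
d^3_{1,0}: k∈[0..2] ⇒ -0.756479 +1.039153 -0.158606 = +0.124068;  D = -0.113845-0.049317i
d^3_{2,0}: k∈[0..1] ⇒ +0.809371 -0.370603 = +0.438768;  D = +0.300111+0.320080i
d^3_{3,0}: single k=0 term ⇒ -0.447180;  D = +0.150990+0.420918i
Y_3^{m'}(θ=0.2367,φ=0.7951) and Σ D·Y over m':
  (-0.1510+0.4209i)·(-0.0039-0.0037i)  (+0.3001-0.3201i)·(-0.0011-0.0546i)  (+0.1138-0.0493i)·(+0.1977-0.2015i)  (-0.4292+0.0000i)·(+0.6258+0.0000i)  (-0.1138-0.0493i)·(-0.1977-0.2015i)  (+0.3001+0.3201i)·(-0.0011+0.0546i)  (+0.1510+0.4209i)·(+0.0039-0.0037i)
Y_3^0(R⁻¹ n̂) = -0.274797-0.000000i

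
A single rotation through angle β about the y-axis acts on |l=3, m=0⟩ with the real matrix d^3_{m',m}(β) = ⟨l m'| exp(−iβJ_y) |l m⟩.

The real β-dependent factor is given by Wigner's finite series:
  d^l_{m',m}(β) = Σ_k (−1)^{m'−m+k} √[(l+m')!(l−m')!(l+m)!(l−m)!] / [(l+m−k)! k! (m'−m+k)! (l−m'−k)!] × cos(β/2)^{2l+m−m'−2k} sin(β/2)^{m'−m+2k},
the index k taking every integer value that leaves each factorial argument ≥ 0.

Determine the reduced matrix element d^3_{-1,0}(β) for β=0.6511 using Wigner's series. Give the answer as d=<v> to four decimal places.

d^3_{-1,0}(β=0.6511) via Wigner's sum:
c=cos(0.6511/2)=0.947475, s=sin(0.6511/2)=0.319830; N=√[2·24·6·6]=41.569219
The bounds max(0,m−m')=1 and min(l+m,l−m')=3 give 3 terms
  k=1: (−1)^0·41.5692/(12)·0.9475^5·0.3198^1 = +0.845957
  k=2: (−1)^1·41.5692/(4)·0.9475^3·0.3198^3 = -0.289183
  k=3: (−1)^2·41.5692/(12)·0.9475^1·0.3198^5 = +0.010984
d^3_{-1,0}(0.6511) = +0.845957 -0.289183 +0.010984 = +0.567758

d=0.5678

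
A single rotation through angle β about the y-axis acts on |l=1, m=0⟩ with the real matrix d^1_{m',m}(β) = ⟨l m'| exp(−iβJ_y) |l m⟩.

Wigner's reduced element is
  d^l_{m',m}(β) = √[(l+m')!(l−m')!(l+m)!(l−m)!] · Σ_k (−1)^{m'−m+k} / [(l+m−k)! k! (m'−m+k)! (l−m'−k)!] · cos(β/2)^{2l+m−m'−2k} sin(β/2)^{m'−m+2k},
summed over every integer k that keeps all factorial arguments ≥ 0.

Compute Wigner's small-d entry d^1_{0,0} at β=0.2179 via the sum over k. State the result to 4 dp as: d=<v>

d=0.9764

d^1_{0,0}(β=0.2179) via Wigner's sum:
With c≡cos(β/2)=0.994071 and s≡sin(β/2)=0.108735, N=[1·1·1·1]^{1/2}=1.000000
Admissible k: 0..1 (factorial args all ≥0)
  k=0: (−1)^0·1.0000/(1)·0.9941^2·0.1087^0 = +0.988177
  k=1: (−1)^1·1.0000/(1)·0.9941^0·0.1087^2 = -0.011823
d^1_{0,0}(0.2179) = +0.988177 -0.011823 = +0.976354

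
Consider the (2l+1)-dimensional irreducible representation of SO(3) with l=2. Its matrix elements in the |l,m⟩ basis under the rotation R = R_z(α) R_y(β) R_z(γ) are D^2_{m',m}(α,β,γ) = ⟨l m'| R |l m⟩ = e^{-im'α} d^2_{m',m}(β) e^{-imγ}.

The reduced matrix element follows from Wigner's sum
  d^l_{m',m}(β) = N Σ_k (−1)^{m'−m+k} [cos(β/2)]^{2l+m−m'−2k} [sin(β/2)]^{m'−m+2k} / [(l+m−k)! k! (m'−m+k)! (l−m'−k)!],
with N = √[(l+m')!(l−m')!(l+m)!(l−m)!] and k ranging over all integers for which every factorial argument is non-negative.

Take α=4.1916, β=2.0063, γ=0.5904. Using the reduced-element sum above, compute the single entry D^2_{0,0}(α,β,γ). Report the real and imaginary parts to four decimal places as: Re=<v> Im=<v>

Split into d^2_{0,0}(β=2.0063) × two z-phases.
c=cos(2.0063/2)=0.537649, s=sin(2.0063/2)=0.843169; N=√[2·2·2·2]=4.000000
k: max(0,(0)−(0))=0 … min(2+(0),2−(0))=2
  k=0: (−1)^0·4.0000/(4)·0.5376^4·0.8432^0 = +0.083559
  k=1: (−1)^1·4.0000/(1)·0.5376^2·0.8432^2 = -0.822028
  k=2: (−1)^2·4.0000/(4)·0.5376^0·0.8432^4 = +0.505427
d^2_{0,0}(2.0063) = +0.083559 -0.822028 +0.505427 = -0.233042
D = (+1.000000+0.000000i)·(-0.233042)·(+1.000000+0.000000i) = -0.233042+0.000000i

Re=-0.2330 Im=0.0000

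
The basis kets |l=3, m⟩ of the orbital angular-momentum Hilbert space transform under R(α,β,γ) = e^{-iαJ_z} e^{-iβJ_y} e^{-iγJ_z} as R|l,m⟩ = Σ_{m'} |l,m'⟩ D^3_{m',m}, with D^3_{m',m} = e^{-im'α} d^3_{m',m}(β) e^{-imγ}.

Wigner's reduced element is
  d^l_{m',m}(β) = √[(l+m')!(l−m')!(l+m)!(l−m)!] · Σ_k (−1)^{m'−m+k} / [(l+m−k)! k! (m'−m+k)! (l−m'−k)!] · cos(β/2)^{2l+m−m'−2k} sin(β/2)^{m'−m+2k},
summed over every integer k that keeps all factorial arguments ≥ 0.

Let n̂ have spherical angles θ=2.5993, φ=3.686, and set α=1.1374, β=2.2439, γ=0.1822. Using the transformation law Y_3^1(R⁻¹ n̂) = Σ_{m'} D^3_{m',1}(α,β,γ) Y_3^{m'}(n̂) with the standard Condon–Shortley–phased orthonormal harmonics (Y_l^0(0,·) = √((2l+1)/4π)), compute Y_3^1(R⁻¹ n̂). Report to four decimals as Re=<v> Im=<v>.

Need the full column D^3_{m',1} for m'=−3..3 at α=1.1374, β=2.2439, γ=0.1822.
cos(β/2)=0.433926, sin(β/2)=0.900948
d^3_{-3,1}: single k=4 term ⇒ +0.480482;  D = -0.478606-0.042423i
d^3_{-2,1}: k∈[3..4] ⇒ +0.377901 -0.814546 = -0.436645;  D = +0.217643-0.378537i
d^3_{-1,1}: k∈[2..4] ⇒ +0.172669 -0.992480 +0.534810 = -0.285001;  D = -0.164572-0.232683i
d^3_{0,1}: k∈[1..3] ⇒ +0.048014 -0.620955 +0.892290 = +0.319350;  D = +0.314064-0.057864i
d^3_{1,1}: k∈[0..2] ⇒ +0.006676 -0.230226 +0.744360 = +0.520810;  D = +0.129454-0.504464i
d^3_{2,1}: k∈[0..1] ⇒ -0.043831 +0.377901 = +0.334070;  D = -0.258796-0.211252i
d^3_{3,1}: single k=0 term ⇒ +0.111458;  D = -0.100225+0.048762i
Y_3^{m'}(θ=2.5993,φ=3.686) and Σ D·Y over m':
  (-0.4786-0.0424i)·(+0.0036+0.0572i)  (+0.2176-0.3785i)·(-0.1081+0.2066i)  (-0.1646-0.2327i)·(-0.3807+0.2305i)  (+0.3141-0.0579i)·(-0.2136+0.0000i)  (+0.1295-0.5045i)·(+0.3807+0.2305i)  (-0.2588-0.2113i)·(-0.1081-0.2066i)  (-0.1002+0.0488i)·(-0.0036+0.0572i)
Y_3^1(R⁻¹ n̂) = +0.252056+0.029511i

Re=0.2521 Im=0.0295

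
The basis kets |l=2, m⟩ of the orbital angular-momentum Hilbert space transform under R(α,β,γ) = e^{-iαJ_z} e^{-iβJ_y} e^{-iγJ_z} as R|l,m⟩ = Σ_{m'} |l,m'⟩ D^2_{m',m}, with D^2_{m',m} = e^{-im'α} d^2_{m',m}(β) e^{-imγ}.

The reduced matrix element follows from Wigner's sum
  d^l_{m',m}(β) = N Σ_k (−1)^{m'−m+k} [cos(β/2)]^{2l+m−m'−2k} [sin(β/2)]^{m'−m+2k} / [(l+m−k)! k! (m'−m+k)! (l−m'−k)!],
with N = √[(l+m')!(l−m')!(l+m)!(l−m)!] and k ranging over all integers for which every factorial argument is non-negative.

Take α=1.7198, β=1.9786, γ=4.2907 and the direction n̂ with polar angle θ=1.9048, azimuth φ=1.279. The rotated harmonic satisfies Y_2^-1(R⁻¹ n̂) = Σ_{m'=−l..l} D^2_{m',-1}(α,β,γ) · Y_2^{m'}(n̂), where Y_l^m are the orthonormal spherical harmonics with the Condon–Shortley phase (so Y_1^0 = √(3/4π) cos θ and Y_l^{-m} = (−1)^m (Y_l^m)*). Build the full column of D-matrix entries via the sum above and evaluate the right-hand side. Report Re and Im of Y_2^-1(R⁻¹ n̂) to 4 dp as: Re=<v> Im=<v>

Re=0.2708 Im=-0.0921

Need the full column D^2_{m',-1} for m'=−2..2 at α=1.7198, β=1.9786, γ=4.2907.
cos(β/2)=0.549275, sin(β/2)=0.835642
d^2_{-2,-1}: single k=1 term ⇒ +0.276962;  D = +0.034168+0.274846i
d^2_{-1,-1}: k∈[0..1] ⇒ +0.091025 -0.632035 = -0.541010;  D = -0.521020+0.145704i
d^2_{0,-1}: k∈[0..1] ⇒ -0.339207 +0.785101 = +0.445894;  D = -0.182505-0.406833i
d^2_{1,-1}: k∈[0..1] ⇒ +0.632035 -0.487619 = +0.144416;  D = -0.121530+0.078016i
d^2_{2,-1}: single k=0 term ⇒ -0.641033;  D = -0.422541-0.482060i
Y_2^{m'}(θ=1.9048,φ=1.279) and Σ D·Y over m':
  (+0.0342+0.2748i)·(-0.2877-0.1900i)  (-0.5210+0.1457i)·(-0.0688+0.2292i)  (-0.1825-0.4068i)·(-0.2137+0.0000i)  (-0.1215+0.0780i)·(+0.0688+0.2292i)  (-0.4225-0.4821i)·(-0.2877+0.1900i)
Y_2^-1(R⁻¹ n̂) = +0.270759-0.092106i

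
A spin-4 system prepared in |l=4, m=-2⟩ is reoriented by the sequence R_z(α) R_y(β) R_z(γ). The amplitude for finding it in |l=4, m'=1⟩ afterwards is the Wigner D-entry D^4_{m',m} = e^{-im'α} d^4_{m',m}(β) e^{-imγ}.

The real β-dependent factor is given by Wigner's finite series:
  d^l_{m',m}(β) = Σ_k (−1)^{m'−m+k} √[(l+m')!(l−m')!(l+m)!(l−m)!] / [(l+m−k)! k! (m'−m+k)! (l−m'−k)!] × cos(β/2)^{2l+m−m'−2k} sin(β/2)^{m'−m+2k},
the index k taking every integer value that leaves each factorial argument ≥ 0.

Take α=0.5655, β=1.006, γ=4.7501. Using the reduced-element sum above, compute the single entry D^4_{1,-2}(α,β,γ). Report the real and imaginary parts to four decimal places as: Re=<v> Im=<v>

Split into d^4_{1,-2}(β=1.006) × two z-phases.
With c≡cos(β/2)=0.876140 and s≡sin(β/2)=0.482056, N=[120·6·2·720]^{1/2}=1018.233765
Admissible k: 0..2 (factorial args all ≥0)
  k=0: (−1)^3·1018.2338/(72)·0.8761^5·0.4821^3 = -0.817855
  k=1: (−1)^4·1018.2338/(48)·0.8761^3·0.4821^5 = +0.371377
  k=2: (−1)^5·1018.2338/(240)·0.8761^1·0.4821^7 = -0.022485
d^4_{1,-2}(1.006) = -0.817855 +0.371377 -0.022485 = -0.468963
Phases: e^{-i·(1)·0.5655}=+0.844321-0.535838i, e^{-i·(-2)·4.7501}=-0.997157-0.075351i ⇒ D=+0.413764-0.220738i

Re=0.4138 Im=-0.2207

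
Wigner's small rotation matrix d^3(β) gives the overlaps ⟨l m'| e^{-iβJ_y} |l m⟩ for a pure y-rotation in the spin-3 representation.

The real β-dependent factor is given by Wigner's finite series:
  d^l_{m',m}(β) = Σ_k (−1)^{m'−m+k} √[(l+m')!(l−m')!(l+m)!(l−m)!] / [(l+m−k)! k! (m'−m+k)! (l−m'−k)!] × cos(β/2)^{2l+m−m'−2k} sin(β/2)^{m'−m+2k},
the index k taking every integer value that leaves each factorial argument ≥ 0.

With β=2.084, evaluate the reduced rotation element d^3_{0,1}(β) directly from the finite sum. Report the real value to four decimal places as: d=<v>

d=0.0774

d^3_{0,1}(β=2.084) via Wigner's sum:
c=cos(2.084/2)=0.504494, s=sin(2.084/2)=0.863415; N=√[6·6·24·2]=41.569219
k∈{1,2,3} keeps every argument non-negative
  k=1: (−1)^0·41.5692/(12)·0.5045^5·0.8634^1 = +0.097744
  k=2: (−1)^1·41.5692/(4)·0.5045^3·0.8634^3 = -0.858894
  k=3: (−1)^2·41.5692/(12)·0.5045^1·0.8634^5 = +0.838581
d^3_{0,1}(2.084) = +0.097744 -0.858894 +0.838581 = +0.077431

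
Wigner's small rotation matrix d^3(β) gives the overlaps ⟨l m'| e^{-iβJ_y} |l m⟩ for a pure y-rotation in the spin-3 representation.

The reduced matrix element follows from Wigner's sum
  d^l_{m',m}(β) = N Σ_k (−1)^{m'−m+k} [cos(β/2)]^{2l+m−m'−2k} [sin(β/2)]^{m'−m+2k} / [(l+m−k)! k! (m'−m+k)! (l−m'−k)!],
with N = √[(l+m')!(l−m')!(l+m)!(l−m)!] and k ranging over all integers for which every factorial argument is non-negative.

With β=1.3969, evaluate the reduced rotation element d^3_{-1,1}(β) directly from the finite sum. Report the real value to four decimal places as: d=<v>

d=0.1219

d^3_{-1,1}(β=1.3969) via Wigner's sum:
With c≡cos(β/2)=0.765840 and s≡sin(β/2)=0.643031, N=[2·24·24·2]^{1/2}=48.000000
Admissible k: 2..4 (factorial args all ≥0)
  k=2: (−1)^0·48.0000/(8)·0.7658^4·0.6430^2 = +0.853429
  k=3: (−1)^1·48.0000/(6)·0.7658^2·0.6430^4 = -0.802222
  k=4: (−1)^2·48.0000/(48)·0.7658^0·0.6430^6 = +0.070696
d^3_{-1,1}(1.3969) = +0.853429 -0.802222 +0.070696 = +0.121903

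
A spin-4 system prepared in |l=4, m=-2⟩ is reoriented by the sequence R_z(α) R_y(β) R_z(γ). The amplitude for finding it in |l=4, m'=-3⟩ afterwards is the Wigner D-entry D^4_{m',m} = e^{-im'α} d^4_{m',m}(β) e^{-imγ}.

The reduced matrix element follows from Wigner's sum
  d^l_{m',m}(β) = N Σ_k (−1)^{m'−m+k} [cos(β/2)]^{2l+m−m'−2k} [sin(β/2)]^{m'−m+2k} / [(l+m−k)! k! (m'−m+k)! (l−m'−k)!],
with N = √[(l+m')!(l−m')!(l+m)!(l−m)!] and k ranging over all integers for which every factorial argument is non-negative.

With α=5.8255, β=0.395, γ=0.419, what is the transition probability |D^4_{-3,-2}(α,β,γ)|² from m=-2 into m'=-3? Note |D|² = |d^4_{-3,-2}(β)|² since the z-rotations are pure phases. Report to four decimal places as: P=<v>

D^4_{-3,-2}(5.8255,0.395,0.419) = e^{-i·-3·5.8255}·d^4_{-3,-2}(0.395)·e^{-i·-2·0.419}. Compute d first:
Half-angle: c=0.980560, s=0.196219. N=√(1·5040·2·720)=2693.993318
Admissible k: 1..2 (factorial args all ≥0)
  k=1: (−1)^0·2693.9933/(720)·0.9806^7·0.1962^1 = +0.639917
  k=2: (−1)^1·2693.9933/(240)·0.9806^5·0.1962^3 = -0.076874
d^4_{-3,-2}(0.395) = +0.639917 -0.076874 = +0.563044
|D^4_{-3,-2}|² = |d^4_{-3,-2}(β)|² = (+0.563044)² = 0.317018 (the z-rotation phases have unit modulus)

P=0.3170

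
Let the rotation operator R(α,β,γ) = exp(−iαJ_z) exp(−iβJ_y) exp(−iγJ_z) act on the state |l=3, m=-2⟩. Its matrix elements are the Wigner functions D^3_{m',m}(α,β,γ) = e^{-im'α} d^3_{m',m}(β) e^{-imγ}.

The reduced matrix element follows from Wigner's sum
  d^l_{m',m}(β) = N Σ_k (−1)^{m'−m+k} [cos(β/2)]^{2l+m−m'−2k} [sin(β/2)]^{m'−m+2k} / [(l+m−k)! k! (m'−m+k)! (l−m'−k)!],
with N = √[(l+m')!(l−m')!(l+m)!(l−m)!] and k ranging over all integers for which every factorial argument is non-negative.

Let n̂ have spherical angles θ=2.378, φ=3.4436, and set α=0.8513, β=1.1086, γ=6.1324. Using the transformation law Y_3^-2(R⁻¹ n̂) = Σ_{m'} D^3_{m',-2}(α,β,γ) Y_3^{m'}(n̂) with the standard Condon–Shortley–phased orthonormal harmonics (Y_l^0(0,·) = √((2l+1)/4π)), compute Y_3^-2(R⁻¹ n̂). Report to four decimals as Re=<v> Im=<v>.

Re=0.0575 Im=0.2341

Need the full column D^3_{m',-2} for m'=−3..3 at α=0.8513, β=1.1086, γ=6.1324.
cos(β/2)=0.850269, sin(β/2)=0.526348
d^3_{-3,-2}: single k=1 term ⇒ +0.572969;  D = -0.360961+0.444972i
d^3_{-2,-2}: k∈[0..1] ⇒ +0.377866 -0.724006 = -0.346139;  D = -0.058481-0.341163i
d^3_{-1,-2}: k∈[0..1] ⇒ -0.739699 +0.566916 = -0.172783;  D = -0.147326-0.090272i
d^3_{0,-2}: k∈[0..1] ⇒ +0.793108 -0.303925 = +0.489184;  D = +0.467107-0.145297i
d^3_{1,-2}: k∈[0..1] ⇒ -0.566916 +0.108623 = -0.458293;  D = -0.186005+0.418849i
d^3_{2,-2}: k∈[0..1] ⇒ +0.277444 -0.021264 = +0.256180;  D = -0.107579-0.232498i
d^3_{3,-2}: single k=0 term ⇒ -0.084139;  D = +0.080718+0.023747i
Y_3^{m'}(θ=2.378,φ=3.4436) and Σ D·Y over m':
  (-0.3610+0.4450i)·(-0.0851+0.1086i)  (-0.0585-0.3412i)·(-0.2906+0.2005i)  (-0.1473-0.0903i)·(-0.3433+0.1070i)  (+0.4671-0.1453i)·(+0.1054+0.0000i)  (-0.1860+0.4188i)·(+0.3433+0.1070i)  (-0.1076-0.2325i)·(-0.2906-0.2005i)  (+0.0807+0.0237i)·(+0.0851+0.1086i)
Y_3^-2(R⁻¹ n̂) = +0.057545+0.234067i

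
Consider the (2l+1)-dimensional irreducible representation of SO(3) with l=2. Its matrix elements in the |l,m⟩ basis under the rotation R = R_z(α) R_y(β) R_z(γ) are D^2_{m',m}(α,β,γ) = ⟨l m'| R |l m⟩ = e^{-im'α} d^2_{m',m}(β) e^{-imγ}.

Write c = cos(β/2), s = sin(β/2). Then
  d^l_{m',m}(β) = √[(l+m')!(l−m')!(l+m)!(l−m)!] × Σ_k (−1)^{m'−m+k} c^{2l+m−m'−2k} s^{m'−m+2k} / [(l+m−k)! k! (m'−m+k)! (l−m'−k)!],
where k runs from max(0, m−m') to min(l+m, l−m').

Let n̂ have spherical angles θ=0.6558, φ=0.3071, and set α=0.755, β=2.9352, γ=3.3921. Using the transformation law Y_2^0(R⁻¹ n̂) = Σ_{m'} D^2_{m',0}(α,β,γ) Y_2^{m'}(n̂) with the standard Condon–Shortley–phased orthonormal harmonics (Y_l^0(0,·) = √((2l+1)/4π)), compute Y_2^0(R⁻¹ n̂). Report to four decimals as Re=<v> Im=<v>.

Need the full column D^2_{m',0} for m'=−2..2 at α=0.755, β=2.9352, γ=3.3921.
cos(β/2)=0.103013, sin(β/2)=0.994680
d^2_{-2,0}: single k=2 term ⇒ +0.025717;  D = +0.001563+0.025670i
d^2_{-1,0}: k∈[1..2] ⇒ +0.002663 -0.248324 = -0.245661;  D = -0.178908-0.168348i
d^2_{0,0}: k∈[0..2] ⇒ +0.000113 -0.041996 +0.978889 = +0.937005;  D = +0.937005+0.000000i
d^2_{1,0}: k∈[0..1] ⇒ -0.002663 +0.248324 = +0.245661;  D = +0.178908-0.168348i
d^2_{2,0}: single k=0 term ⇒ +0.025717;  D = +0.001563-0.025670i
Y_2^{m'}(θ=0.6558,φ=0.3071) and Σ D·Y over m':
  (+0.0016+0.0257i)·(+0.1174-0.0828i)  (-0.1789-0.1683i)·(+0.3559-0.1129i)  (+0.9370+0.0000i)·(+0.2789+0.0000i)  (+0.1789-0.1683i)·(-0.3559-0.1129i)  (+0.0016-0.0257i)·(+0.1174+0.0828i)
Y_2^0(R⁻¹ n̂) = +0.100644+0.000000i

Re=0.1006 Im=0.0000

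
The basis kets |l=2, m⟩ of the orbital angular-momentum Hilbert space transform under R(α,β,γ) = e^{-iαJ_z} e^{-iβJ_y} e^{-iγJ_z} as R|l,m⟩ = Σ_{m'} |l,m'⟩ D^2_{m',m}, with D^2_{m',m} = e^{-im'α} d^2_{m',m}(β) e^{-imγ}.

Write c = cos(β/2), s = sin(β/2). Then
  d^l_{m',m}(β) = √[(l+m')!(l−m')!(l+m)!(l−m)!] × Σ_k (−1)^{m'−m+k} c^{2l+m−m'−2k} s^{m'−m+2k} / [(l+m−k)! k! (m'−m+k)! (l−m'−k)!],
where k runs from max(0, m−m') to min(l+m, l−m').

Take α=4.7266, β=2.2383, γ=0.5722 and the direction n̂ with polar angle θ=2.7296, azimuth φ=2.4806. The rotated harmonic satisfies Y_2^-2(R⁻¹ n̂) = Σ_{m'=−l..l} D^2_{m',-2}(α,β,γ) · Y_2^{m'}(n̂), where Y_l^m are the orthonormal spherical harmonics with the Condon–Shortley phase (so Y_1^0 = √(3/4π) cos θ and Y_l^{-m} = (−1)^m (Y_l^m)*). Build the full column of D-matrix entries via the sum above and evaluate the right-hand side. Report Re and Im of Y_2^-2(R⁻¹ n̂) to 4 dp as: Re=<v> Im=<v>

Re=-0.0857 Im=0.3220

Need the full column D^2_{m',-2} for m'=−2..2 at α=4.7266, β=2.2383, γ=0.5722.
cos(β/2)=0.436447, sin(β/2)=0.899730
d^2_{-2,-2}: single k=0 term ⇒ +0.036285;  D = -0.014062-0.033449i
d^2_{-1,-2}: single k=0 term ⇒ -0.149602;  D = -0.137073+0.059932i
d^2_{0,-2}: single k=0 term ⇒ +0.377714;  D = +0.156220+0.343895i
d^2_{1,-2}: single k=0 term ⇒ -0.635767;  D = +0.575047-0.271148i
d^2_{2,-2}: single k=0 term ⇒ +0.655312;  D = -0.287878-0.588694i
Y_2^{m'}(θ=2.7296,φ=2.4806) and Σ D·Y over m':
  (-0.0141-0.0334i)·(+0.0153+0.0600i)  (-0.1371+0.0599i)·(+0.2238+0.1740i)  (+0.1562+0.3439i)·(+0.4791+0.0000i)  (+0.5750-0.2711i)·(-0.2238+0.1740i)  (-0.2879-0.5887i)·(+0.0153-0.0600i)
Y_2^-2(R⁻¹ n̂) = -0.085691+0.321999i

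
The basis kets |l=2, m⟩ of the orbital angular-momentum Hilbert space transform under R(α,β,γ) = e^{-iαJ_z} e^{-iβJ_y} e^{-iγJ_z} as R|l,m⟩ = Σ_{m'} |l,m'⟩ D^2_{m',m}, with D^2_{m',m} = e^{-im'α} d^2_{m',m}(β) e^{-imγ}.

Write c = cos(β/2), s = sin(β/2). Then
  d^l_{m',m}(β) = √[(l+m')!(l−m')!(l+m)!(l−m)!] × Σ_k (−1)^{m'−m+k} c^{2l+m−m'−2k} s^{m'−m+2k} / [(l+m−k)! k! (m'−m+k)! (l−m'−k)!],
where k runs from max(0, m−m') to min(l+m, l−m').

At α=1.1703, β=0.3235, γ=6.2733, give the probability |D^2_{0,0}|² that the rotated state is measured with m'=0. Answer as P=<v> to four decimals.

Split into d^2_{0,0}(β=0.3235) × two z-phases.
Half-angle: c=0.986947, s=0.161046. N=√(2·2·2·2)=4.000000
The bounds max(0,m−m')=0 and min(l+m,l−m')=2 give 3 terms
  k=0: (−1)^0·4.0000/(4)·0.9869^4·0.1610^0 = +0.948801
  k=1: (−1)^1·4.0000/(1)·0.9869^2·0.1610^2 = -0.101052
  k=2: (−1)^2·4.0000/(4)·0.9869^0·0.1610^4 = +0.000673
d^2_{0,0}(0.3235) = +0.948801 -0.101052 +0.000673 = +0.848422
|D^2_{0,0}|² = |d^2_{0,0}(β)|² = (+0.848422)² = 0.719820 (the z-rotation phases have unit modulus)

P=0.7198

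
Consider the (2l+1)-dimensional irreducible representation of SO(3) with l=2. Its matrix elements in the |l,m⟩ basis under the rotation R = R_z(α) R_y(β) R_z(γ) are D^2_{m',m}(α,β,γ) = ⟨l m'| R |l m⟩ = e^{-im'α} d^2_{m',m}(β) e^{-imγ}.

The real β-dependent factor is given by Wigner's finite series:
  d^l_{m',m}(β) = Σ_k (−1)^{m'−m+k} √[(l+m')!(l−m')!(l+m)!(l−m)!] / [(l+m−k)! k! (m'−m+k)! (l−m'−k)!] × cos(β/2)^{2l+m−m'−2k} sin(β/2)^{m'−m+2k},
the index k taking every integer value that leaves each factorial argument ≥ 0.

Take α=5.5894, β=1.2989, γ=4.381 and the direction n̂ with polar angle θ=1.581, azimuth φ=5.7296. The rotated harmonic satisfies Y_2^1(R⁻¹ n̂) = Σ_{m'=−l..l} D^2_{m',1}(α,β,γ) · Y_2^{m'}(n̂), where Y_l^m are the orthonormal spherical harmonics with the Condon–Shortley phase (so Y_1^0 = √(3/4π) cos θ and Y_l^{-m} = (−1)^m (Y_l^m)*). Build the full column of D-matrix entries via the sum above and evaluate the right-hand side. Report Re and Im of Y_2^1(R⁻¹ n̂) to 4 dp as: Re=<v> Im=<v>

Need the full column D^2_{m',1} for m'=−2..2 at α=5.5894, β=1.2989, γ=4.381.
cos(β/2)=0.796417, sin(β/2)=0.604748
d^2_{-2,1}: single k=3 term ⇒ +0.352285;  D = +0.306658+0.173395i
d^2_{-1,1}: k∈[2..3] ⇒ +0.695907 -0.133752 = +0.562156;  D = +0.199293+0.525644i
d^2_{0,1}: k∈[1..2] ⇒ +0.748292 -0.431460 = +0.316832;  D = -0.103084+0.299594i
d^2_{1,1}: k∈[0..1] ⇒ +0.402310 -0.695907 = -0.293597;  D = +0.250968-0.152362i
d^2_{2,1}: single k=0 term ⇒ -0.610978;  D = +0.604284+0.090194i
Y_2^{m'}(θ=1.581,φ=5.7296) and Σ D·Y over m':
  (+0.3067+0.1734i)·(+0.1727+0.3455i)  (+0.1993+0.5256i)·(-0.0067-0.0041i)  (-0.1031+0.2996i)·(-0.3153+0.0000i)  (+0.2510-0.1524i)·(+0.0067-0.0041i)  (+0.6043+0.0902i)·(+0.1727-0.3455i)
Y_2^1(R⁻¹ n̂) = +0.162991-0.158163i

Re=0.1630 Im=-0.1582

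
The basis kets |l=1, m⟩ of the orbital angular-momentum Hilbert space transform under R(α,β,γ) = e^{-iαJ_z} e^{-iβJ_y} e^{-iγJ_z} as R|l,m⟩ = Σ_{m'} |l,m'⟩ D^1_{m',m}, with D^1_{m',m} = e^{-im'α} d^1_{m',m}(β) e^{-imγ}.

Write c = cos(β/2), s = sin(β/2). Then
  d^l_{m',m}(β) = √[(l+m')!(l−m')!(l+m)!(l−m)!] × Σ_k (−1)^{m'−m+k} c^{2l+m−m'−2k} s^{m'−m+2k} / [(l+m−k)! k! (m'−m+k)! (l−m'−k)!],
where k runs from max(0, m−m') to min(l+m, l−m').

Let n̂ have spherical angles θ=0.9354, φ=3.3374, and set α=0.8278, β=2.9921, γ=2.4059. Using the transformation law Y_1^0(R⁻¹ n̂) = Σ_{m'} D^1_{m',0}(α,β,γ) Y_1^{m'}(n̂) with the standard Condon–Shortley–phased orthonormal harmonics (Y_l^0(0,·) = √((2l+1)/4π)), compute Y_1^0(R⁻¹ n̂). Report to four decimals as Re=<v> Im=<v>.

Need the full column D^1_{m',0} for m'=−1..1 at α=0.8278, β=2.9921, γ=2.4059.
cos(β/2)=0.074677, sin(β/2)=0.997208
d^1_{-1,0}: single k=1 term ⇒ +0.105314;  D = +0.071245+0.077558i
d^1_{0,0}: k∈[0..1] ⇒ +0.005577 -0.994423 = -0.988847;  D = -0.988847+0.000000i
d^1_{1,0}: single k=0 term ⇒ -0.105314;  D = -0.071245+0.077558i
Y_1^{m'}(θ=0.9354,φ=3.3374) and Σ D·Y over m':
  (+0.0712+0.0776i)·(-0.2728+0.0541i)  (-0.9888+0.0000i)·(+0.2900+0.0000i)  (-0.0712+0.0776i)·(+0.2728+0.0541i)
Y_1^0(R⁻¹ n̂) = -0.334006+0.000000i

Re=-0.3340 Im=0.0000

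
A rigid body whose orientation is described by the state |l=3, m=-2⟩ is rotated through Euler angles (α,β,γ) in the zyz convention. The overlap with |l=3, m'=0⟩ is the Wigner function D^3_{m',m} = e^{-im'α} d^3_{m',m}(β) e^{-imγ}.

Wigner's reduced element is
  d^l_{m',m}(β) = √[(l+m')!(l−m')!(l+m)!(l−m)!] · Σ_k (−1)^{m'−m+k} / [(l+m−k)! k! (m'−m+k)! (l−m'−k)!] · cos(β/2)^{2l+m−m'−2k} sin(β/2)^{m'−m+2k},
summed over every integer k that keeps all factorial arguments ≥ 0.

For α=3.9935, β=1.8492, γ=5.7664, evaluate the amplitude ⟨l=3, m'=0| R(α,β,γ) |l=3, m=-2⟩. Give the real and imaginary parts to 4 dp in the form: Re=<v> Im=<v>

First d^3_{0,-2}(β=1.8492), then the phase factors e^{-i(0)α} and e^{-i(-2)γ}:
With c≡cos(β/2)=0.602154 and s≡sin(β/2)=0.798380, N=[6·6·1·120]^{1/2}=65.726707
The bounds max(0,m−m')=0 and min(l+m,l−m')=1 give 2 terms
  k=0: (−1)^2·65.7267/(12)·0.6022^4·0.7984^2 = +0.458997
  k=1: (−1)^3·65.7267/(12)·0.6022^2·0.7984^4 = -0.806890
d^3_{0,-2}(1.8492) = +0.458997 -0.806890 = -0.347893
Phases: e^{-i·(0)·3.9935}=+1.000000+0.000000i, e^{-i·(-2)·5.7664}=+0.511754-0.859132i ⇒ D=-0.178036+0.298886i

Re=-0.1780 Im=0.2989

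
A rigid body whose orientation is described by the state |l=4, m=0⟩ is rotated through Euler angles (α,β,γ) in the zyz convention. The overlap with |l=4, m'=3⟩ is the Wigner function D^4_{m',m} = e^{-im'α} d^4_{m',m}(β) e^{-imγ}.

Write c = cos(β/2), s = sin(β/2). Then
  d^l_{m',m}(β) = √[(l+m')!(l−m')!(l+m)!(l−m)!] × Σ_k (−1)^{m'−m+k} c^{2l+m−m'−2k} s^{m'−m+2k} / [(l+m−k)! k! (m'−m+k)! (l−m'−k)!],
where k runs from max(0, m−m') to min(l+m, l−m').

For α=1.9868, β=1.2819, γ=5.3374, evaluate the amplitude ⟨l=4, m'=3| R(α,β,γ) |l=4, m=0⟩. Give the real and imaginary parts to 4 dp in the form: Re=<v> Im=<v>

Re=-0.3520 Im=-0.1177

D^4_{3,0}(1.9868,1.2819,5.3374) = e^{-i·3·1.9868}·d^4_{3,0}(1.2819)·e^{-i·0·5.3374}. Compute d first:
c=cos(1.2819/2)=0.801528, s=sin(1.2819/2)=0.597957; N=√[5040·1·24·24]=1703.830978
The bounds max(0,m−m')=0 and min(l+m,l−m')=1 give 2 terms
  k=0: (−1)^3·1703.8310/(144)·0.8015^5·0.5980^3 = -0.836889
  k=1: (−1)^4·1703.8310/(144)·0.8015^3·0.5980^5 = +0.465769
d^4_{3,0}(1.2819) = -0.836889 +0.465769 = -0.371120
Phases: e^{-i·(3)·1.9868}=+0.948356+0.317209i, e^{-i·(0)·5.3374}=+1.000000+0.000000i ⇒ D=-0.351954-0.117723i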